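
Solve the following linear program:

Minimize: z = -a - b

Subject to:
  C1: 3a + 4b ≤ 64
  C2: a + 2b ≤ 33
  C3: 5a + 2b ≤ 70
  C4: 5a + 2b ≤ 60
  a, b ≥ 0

Evaluate the objective at each vertex of the feasible region:
  z(0, 0) = 0
  z(12, 0) = -12
  z(8, 10) = -18  ←
  z(0, 16) = -16
The minimum is at a = 8, b = 10.

a = 8, b = 10, z = -18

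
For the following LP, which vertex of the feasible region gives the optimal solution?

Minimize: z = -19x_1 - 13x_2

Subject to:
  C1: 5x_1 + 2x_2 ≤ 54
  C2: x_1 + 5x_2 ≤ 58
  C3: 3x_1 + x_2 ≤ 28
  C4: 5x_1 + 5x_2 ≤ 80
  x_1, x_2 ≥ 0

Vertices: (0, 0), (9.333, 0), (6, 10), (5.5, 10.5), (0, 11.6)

Evaluate the objective at each vertex of the feasible region:
  z(0, 0) = 0
  z(9.333, 0) = -177.3
  z(6, 10) = -244  ←
  z(5.5, 10.5) = -241
  z(0, 11.6) = -150.8
The minimum is at x_1 = 6, x_2 = 10.

(6, 10)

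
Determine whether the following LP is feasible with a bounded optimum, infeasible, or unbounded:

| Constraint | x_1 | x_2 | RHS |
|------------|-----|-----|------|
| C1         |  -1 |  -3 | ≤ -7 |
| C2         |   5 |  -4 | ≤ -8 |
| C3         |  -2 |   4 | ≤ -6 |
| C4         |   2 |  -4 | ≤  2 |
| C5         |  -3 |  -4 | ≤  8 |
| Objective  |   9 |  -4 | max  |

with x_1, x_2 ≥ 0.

Infeasible (no feasible solution exists)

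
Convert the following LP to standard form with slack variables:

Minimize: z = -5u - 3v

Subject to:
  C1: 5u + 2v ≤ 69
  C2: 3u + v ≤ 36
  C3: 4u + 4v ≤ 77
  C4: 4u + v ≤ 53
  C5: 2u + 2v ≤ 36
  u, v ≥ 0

min z = -5u - 3v

s.t.
  5u + 2v + s1 = 69
  3u + v + s2 = 36
  4u + 4v + s3 = 77
  4u + v + s4 = 53
  2u + 2v + s5 = 36
  u, v, s1, s2, s3, s4, s5 ≥ 0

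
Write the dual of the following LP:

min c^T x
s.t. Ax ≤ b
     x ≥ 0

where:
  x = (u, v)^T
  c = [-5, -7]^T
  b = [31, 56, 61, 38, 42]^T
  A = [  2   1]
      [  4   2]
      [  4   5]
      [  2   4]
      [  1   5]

Primal min cᵀx s.t. Ax ≤ b, x ≥ 0  →  Dual max −bᵀy s.t. Aᵀy ≥ −c, y ≥ 0.

Maximize: z = -31y1 - 56y2 - 61y3 - 38y4 - 42y5

Subject to:
  2y1 + 4y2 + 4y3 + 2y4 + y5 ≥ 5
  y1 + 2y2 + 5y3 + 4y4 + 5y5 ≥ 7
  y1, y2, y3, y4, y5 ≥ 0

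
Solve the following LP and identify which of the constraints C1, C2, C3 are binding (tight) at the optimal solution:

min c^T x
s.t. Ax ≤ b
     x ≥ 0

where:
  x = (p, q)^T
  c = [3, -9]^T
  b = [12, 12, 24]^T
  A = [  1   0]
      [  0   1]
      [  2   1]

At p = 0, q = 12, compute slack b - a·x for each constraint:
  C1: 12 − 0 = 12  (slack)
  C2: 12 − 12 = 0  (binding)
  C3: 24 − 12 = 12  (slack)

Optimal: p = 0, q = 12
Binding: C2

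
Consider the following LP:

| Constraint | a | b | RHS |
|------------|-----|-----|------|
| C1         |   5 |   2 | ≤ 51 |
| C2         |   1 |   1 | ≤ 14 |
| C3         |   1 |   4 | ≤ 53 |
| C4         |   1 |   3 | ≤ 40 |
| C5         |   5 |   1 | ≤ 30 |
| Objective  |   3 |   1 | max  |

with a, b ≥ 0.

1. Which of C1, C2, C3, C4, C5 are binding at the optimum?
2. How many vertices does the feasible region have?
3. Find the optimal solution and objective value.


1. C2, C5
2. 5
3. a = 4, b = 10, z = 22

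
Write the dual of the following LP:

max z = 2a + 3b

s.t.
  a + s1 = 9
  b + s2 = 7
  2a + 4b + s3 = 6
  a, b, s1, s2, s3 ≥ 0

Primal max cᵀx s.t. Ax ≤ b, x ≥ 0  →  Dual min bᵀy s.t. Aᵀy ≥ c, y ≥ 0.

Minimize: z = 9y1 + 7y2 + 6y3

Subject to:
  y1 + 2y3 ≥ 2
  y2 + 4y3 ≥ 3
  y1, y2, y3 ≥ 0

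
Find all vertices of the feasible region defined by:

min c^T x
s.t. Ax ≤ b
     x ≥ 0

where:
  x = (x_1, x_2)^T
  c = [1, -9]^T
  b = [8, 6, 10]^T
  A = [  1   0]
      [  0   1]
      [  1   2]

(0, 0), (8, 0), (8, 1), (0, 5)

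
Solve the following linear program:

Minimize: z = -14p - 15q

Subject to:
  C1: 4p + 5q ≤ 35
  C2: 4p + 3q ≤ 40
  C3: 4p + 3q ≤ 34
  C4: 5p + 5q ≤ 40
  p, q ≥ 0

Evaluate the objective at each vertex of the feasible region:
  z(0, 0) = 0
  z(8, 0) = -112
  z(5, 3) = -115  ←
  z(0, 7) = -105
The minimum is at p = 5, q = 3.

p = 5, q = 3, z = -115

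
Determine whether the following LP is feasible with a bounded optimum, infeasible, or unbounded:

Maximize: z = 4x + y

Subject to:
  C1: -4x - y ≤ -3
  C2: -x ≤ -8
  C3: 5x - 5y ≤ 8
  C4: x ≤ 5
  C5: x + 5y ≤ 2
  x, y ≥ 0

Infeasible (no feasible solution exists)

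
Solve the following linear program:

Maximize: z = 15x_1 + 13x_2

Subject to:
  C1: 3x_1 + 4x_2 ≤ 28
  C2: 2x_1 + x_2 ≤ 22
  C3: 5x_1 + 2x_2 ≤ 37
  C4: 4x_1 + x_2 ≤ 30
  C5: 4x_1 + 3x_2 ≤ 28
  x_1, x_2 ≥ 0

Evaluate the objective at each vertex of the feasible region:
  z(0, 0) = 0
  z(7, 0) = 105
  z(4, 4) = 112  ←
  z(0, 7) = 91
The maximum is at x_1 = 4, x_2 = 4.

x_1 = 4, x_2 = 4, z = 112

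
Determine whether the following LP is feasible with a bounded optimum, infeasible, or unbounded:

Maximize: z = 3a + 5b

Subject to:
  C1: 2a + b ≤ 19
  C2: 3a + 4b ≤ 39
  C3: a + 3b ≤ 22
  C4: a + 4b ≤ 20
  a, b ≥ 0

Feasible with a bounded optimal solution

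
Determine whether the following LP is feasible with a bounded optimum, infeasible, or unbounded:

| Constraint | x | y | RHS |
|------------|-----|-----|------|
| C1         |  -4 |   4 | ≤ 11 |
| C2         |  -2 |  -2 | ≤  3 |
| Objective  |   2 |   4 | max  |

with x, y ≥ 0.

Unbounded (objective can increase without bound)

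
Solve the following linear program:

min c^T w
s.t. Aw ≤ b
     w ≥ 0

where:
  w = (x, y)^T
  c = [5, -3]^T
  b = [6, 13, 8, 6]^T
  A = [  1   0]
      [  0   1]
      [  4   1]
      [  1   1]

Evaluate the objective at each vertex of the feasible region:
  z(0, 0) = 0
  z(2, 0) = 10
  z(0.6667, 5.333) = -12.67
  z(0, 6) = -18  ←
The minimum is at x = 0, y = 6.

x = 0, y = 6, z = -18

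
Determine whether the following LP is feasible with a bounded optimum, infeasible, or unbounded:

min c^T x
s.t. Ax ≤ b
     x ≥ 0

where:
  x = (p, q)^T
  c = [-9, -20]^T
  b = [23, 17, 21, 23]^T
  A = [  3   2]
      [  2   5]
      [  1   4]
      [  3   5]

Feasible with a bounded optimal solution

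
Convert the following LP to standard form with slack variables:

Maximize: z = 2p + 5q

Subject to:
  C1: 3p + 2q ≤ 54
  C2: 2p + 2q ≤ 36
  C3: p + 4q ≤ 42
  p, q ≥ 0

max z = 2p + 5q

s.t.
  3p + 2q + s1 = 54
  2p + 2q + s2 = 36
  p + 4q + s3 = 42
  p, q, s1, s2, s3 ≥ 0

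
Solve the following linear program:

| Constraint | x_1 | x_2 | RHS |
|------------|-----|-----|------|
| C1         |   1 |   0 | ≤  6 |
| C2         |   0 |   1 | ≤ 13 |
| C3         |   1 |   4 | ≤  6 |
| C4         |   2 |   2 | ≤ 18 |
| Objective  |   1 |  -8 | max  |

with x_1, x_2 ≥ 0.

Evaluate the objective at each vertex of the feasible region:
  z(0, 0) = 0
  z(6, 0) = 6  ←
  z(0, 1.5) = -12
The maximum is at x_1 = 6, x_2 = 0.

x_1 = 6, x_2 = 0, z = 6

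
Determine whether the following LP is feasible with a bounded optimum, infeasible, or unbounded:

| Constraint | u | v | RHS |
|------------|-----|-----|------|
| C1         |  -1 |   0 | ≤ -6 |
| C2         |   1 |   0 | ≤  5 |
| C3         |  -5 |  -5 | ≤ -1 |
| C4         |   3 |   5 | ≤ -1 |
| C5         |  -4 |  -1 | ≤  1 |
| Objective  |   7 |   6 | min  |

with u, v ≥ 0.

Infeasible (no feasible solution exists)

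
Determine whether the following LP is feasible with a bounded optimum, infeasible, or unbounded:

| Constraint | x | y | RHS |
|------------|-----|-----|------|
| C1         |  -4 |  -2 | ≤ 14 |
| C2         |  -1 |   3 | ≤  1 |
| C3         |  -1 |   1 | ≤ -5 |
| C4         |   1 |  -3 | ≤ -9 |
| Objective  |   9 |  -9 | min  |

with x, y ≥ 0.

Infeasible (no feasible solution exists)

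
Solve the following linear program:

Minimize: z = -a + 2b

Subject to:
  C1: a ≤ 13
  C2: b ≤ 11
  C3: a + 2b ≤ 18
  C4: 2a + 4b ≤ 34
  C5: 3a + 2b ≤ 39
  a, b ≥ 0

Evaluate the objective at each vertex of the feasible region:
  z(0, 0) = 0
  z(13, 0) = -13  ←
  z(11, 3) = -5
  z(0, 8.5) = 17
The minimum is at a = 13, b = 0.

a = 13, b = 0, z = -13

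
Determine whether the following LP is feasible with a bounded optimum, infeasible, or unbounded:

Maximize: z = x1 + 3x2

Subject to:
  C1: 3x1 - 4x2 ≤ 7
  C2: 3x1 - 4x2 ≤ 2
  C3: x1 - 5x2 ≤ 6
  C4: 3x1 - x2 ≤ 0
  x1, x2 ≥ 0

Unbounded (objective can increase without bound)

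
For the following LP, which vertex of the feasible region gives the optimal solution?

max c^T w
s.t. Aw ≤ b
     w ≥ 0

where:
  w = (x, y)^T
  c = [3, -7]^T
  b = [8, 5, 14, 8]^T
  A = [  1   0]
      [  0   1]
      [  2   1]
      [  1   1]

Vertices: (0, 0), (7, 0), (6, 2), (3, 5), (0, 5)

Evaluate the objective at each vertex of the feasible region:
  z(0, 0) = 0
  z(7, 0) = 21  ←
  z(6, 2) = 4
  z(3, 5) = -26
  z(0, 5) = -35
The maximum is at x = 7, y = 0.

(7, 0)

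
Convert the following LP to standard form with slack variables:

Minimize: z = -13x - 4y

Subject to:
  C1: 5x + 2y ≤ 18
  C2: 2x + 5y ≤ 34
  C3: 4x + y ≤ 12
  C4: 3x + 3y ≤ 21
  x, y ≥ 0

min z = -13x - 4y

s.t.
  5x + 2y + s1 = 18
  2x + 5y + s2 = 34
  4x + y + s3 = 12
  3x + 3y + s4 = 21
  x, y, s1, s2, s3, s4 ≥ 0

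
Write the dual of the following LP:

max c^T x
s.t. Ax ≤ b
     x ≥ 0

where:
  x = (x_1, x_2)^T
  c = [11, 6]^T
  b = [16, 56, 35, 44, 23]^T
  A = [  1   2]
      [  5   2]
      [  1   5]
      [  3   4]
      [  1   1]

Primal max cᵀx s.t. Ax ≤ b, x ≥ 0  →  Dual min bᵀy s.t. Aᵀy ≥ c, y ≥ 0.

Minimize: z = 16y1 + 56y2 + 35y3 + 44y4 + 23y5

Subject to:
  y1 + 5y2 + y3 + 3y4 + y5 ≥ 11
  2y1 + 2y2 + 5y3 + 4y4 + y5 ≥ 6
  y1, y2, y3, y4, y5 ≥ 0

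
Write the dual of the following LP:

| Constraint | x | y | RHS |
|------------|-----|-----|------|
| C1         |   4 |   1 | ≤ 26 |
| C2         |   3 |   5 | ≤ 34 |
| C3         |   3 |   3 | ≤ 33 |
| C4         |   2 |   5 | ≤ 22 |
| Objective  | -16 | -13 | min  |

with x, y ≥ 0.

Primal min cᵀx s.t. Ax ≤ b, x ≥ 0  →  Dual max −bᵀy s.t. Aᵀy ≥ −c, y ≥ 0.

Maximize: z = -26y1 - 34y2 - 33y3 - 22y4

Subject to:
  4y1 + 3y2 + 3y3 + 2y4 ≥ 16
  y1 + 5y2 + 3y3 + 5y4 ≥ 13
  y1, y2, y3, y4 ≥ 0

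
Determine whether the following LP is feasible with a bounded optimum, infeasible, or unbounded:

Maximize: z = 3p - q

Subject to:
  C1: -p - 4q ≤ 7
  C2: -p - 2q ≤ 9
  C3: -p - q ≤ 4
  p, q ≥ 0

Unbounded (objective can increase without bound)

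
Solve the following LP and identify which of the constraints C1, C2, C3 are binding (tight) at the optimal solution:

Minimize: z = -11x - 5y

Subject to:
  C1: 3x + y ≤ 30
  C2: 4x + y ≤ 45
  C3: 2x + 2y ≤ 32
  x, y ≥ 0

At x = 7, y = 9, compute slack b - a·x for each constraint:
  C1: 30 − 30 = 0  (binding)
  C2: 45 − 37 = 8  (slack)
  C3: 32 − 32 = 0  (binding)

Optimal: x = 7, y = 9
Binding: C1, C3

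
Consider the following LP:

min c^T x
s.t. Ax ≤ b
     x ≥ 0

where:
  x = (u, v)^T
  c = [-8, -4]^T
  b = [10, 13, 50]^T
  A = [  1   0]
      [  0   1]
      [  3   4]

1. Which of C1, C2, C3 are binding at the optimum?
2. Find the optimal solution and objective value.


1. C1, C3
2. u = 10, v = 5, z = -100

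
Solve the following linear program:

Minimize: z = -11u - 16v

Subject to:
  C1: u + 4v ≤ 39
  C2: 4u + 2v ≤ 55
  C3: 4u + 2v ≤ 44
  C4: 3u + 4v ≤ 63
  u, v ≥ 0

Evaluate the objective at each vertex of the feasible region:
  z(0, 0) = 0
  z(11, 0) = -121
  z(7, 8) = -205  ←
  z(0, 9.75) = -156
The minimum is at u = 7, v = 8.

u = 7, v = 8, z = -205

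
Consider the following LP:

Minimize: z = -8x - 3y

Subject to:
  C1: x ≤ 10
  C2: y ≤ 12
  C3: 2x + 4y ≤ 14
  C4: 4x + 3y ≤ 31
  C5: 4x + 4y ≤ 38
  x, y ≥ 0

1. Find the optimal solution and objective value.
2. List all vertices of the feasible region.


1. x = 7, y = 0, z = -56
2. (0, 0), (7, 0), (0, 3.5)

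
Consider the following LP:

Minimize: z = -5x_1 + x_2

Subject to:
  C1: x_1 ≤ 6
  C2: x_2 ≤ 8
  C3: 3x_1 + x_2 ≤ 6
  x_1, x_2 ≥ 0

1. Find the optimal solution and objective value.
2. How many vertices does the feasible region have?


1. x_1 = 2, x_2 = 0, z = -10
2. 3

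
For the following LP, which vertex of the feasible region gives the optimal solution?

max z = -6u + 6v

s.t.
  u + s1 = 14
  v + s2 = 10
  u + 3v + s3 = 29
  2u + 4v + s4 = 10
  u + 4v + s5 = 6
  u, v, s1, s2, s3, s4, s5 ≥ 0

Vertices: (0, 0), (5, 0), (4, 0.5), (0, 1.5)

Evaluate the objective at each vertex of the feasible region:
  z(0, 0) = 0
  z(5, 0) = -30
  z(4, 0.5) = -21
  z(0, 1.5) = 9  ←
The maximum is at u = 0, v = 1.5.

(0, 1.5)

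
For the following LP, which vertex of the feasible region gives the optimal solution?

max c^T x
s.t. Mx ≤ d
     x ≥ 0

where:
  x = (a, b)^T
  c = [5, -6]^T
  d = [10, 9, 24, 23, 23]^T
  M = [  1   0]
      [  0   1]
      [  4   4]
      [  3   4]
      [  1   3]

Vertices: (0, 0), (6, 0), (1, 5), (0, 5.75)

Evaluate the objective at each vertex of the feasible region:
  z(0, 0) = 0
  z(6, 0) = 30  ←
  z(1, 5) = -25
  z(0, 5.75) = -34.5
The maximum is at a = 6, b = 0.

(6, 0)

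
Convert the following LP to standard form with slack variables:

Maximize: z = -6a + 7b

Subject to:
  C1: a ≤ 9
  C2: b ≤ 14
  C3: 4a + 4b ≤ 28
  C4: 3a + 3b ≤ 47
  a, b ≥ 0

max z = -6a + 7b

s.t.
  a + s1 = 9
  b + s2 = 14
  4a + 4b + s3 = 28
  3a + 3b + s4 = 47
  a, b, s1, s2, s3, s4 ≥ 0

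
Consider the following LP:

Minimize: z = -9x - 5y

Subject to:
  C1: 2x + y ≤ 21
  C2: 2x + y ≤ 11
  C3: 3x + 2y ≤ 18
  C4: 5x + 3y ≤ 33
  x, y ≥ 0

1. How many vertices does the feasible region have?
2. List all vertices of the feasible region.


1. 4
2. (0, 0), (5.5, 0), (4, 3), (0, 9)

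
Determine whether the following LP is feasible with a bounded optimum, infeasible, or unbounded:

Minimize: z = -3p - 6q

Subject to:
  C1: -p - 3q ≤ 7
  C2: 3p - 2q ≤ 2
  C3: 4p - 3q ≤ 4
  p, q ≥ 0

Unbounded (objective can decrease without bound)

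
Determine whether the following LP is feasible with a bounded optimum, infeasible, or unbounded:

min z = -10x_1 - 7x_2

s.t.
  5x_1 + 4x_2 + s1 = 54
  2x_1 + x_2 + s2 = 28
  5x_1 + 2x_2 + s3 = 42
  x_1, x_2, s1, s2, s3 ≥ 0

Feasible with a bounded optimal solution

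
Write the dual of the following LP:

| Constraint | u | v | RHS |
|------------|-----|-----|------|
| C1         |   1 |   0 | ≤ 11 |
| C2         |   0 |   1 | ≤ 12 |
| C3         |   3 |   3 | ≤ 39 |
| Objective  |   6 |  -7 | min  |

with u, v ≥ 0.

Primal min cᵀx s.t. Ax ≤ b, x ≥ 0  →  Dual max −bᵀy s.t. Aᵀy ≥ −c, y ≥ 0.

Maximize: z = -11y1 - 12y2 - 39y3

Subject to:
  y1 + 3y3 ≥ -6
  y2 + 3y3 ≥ 7
  y1, y2, y3 ≥ 0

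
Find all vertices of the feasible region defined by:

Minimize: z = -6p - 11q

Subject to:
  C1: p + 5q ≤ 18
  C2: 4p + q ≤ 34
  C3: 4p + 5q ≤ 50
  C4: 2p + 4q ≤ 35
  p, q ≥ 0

(0, 0), (8.5, 0), (8, 2), (0, 3.6)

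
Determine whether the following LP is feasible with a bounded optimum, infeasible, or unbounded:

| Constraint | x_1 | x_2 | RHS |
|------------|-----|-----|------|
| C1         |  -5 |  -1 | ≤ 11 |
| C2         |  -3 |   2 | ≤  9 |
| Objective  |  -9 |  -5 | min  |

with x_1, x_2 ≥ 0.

Unbounded (objective can decrease without bound)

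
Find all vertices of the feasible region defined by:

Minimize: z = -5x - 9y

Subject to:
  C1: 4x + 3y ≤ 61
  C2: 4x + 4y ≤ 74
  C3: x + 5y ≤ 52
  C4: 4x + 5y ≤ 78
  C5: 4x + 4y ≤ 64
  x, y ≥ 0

(0, 0), (15.25, 0), (13, 3), (7, 9), (0, 10.4)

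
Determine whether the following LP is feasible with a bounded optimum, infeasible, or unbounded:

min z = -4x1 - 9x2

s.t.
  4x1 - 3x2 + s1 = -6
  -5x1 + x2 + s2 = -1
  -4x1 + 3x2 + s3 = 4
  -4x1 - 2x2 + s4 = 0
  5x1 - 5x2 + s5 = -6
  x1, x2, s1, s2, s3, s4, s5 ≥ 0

Infeasible (no feasible solution exists)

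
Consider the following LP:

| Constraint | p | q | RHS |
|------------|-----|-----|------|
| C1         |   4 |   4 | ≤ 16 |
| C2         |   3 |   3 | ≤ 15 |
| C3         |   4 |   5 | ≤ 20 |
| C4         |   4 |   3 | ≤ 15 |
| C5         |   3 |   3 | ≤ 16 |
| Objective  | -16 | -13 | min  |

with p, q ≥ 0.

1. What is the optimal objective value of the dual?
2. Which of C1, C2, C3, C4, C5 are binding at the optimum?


1. -61
2. C1, C4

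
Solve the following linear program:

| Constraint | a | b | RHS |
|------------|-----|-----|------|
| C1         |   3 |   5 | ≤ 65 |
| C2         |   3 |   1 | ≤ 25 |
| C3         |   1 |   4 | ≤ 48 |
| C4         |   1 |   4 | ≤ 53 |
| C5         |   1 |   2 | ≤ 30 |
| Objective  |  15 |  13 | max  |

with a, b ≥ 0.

Evaluate the objective at each vertex of the feasible region:
  z(0, 0) = 0
  z(8.333, 0) = 125
  z(5, 10) = 205  ←
  z(2.857, 11.29) = 189.6
  z(0, 12) = 156
The maximum is at a = 5, b = 10.

a = 5, b = 10, z = 205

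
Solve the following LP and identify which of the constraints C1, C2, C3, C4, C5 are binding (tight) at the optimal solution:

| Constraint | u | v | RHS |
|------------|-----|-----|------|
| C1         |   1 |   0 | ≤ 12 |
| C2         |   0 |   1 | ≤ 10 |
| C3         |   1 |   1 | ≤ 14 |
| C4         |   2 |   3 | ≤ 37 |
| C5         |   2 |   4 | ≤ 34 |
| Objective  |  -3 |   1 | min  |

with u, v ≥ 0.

At u = 12, v = 0, compute slack b - a·x for each constraint:
  C1: 12 − 12 = 0  (binding)
  C2: 10 − 0 = 10  (slack)
  C3: 14 − 12 = 2  (slack)
  C4: 37 − 24 = 13  (slack)
  C5: 34 − 24 = 10  (slack)

Optimal: u = 12, v = 0
Binding: C1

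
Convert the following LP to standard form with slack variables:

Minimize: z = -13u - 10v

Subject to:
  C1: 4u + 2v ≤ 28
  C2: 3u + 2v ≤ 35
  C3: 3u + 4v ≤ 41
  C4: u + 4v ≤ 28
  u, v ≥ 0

min z = -13u - 10v

s.t.
  4u + 2v + s1 = 28
  3u + 2v + s2 = 35
  3u + 4v + s3 = 41
  u + 4v + s4 = 28
  u, v, s1, s2, s3, s4 ≥ 0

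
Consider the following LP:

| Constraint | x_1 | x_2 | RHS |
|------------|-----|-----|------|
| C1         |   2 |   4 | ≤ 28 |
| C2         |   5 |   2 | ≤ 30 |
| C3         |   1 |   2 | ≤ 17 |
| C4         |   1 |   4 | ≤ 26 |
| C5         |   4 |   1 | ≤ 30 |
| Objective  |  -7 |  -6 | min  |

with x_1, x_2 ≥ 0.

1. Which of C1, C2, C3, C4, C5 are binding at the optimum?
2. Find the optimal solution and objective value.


1. C1, C2
2. x_1 = 4, x_2 = 5, z = -58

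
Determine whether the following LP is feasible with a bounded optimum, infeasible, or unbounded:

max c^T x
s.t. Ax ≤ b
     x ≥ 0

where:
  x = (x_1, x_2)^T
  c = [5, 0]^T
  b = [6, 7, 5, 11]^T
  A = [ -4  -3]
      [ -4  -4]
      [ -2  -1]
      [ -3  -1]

Unbounded (objective can increase without bound)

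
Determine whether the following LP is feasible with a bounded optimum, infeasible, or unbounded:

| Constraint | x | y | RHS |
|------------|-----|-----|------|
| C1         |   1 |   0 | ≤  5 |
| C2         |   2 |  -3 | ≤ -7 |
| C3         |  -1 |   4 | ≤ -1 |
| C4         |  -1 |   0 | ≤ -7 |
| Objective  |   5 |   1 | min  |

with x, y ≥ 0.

Infeasible (no feasible solution exists)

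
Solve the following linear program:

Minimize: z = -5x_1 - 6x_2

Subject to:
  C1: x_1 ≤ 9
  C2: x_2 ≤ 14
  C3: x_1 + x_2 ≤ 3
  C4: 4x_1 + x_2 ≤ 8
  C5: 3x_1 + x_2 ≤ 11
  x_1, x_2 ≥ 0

Evaluate the objective at each vertex of the feasible region:
  z(0, 0) = 0
  z(2, 0) = -10
  z(1.667, 1.333) = -16.33
  z(0, 3) = -18  ←
The minimum is at x_1 = 0, x_2 = 3.

x_1 = 0, x_2 = 3, z = -18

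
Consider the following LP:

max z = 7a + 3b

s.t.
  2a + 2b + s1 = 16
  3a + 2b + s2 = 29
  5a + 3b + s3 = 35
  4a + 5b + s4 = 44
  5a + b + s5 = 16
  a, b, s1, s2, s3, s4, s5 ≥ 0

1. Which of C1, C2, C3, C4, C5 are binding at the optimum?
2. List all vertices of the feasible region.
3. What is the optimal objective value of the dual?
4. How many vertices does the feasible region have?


1. C1, C5
2. (0, 0), (3.2, 0), (2, 6), (0, 8)
3. 32
4. 4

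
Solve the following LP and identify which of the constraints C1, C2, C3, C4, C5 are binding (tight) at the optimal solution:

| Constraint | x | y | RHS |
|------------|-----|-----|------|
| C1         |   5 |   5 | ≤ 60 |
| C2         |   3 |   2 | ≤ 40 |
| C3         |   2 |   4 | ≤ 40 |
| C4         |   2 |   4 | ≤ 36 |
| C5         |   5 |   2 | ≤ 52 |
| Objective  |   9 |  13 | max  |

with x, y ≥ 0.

At x = 6, y = 6, compute slack b - a·x for each constraint:
  C1: 60 − 60 = 0  (binding)
  C2: 40 − 30 = 10  (slack)
  C3: 40 − 36 = 4  (slack)
  C4: 36 − 36 = 0  (binding)
  C5: 52 − 42 = 10  (slack)

Optimal: x = 6, y = 6
Binding: C1, C4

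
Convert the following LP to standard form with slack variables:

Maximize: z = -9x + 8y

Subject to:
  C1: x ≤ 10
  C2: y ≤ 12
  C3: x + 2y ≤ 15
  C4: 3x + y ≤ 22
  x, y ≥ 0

max z = -9x + 8y

s.t.
  x + s1 = 10
  y + s2 = 12
  x + 2y + s3 = 15
  3x + y + s4 = 22
  x, y, s1, s2, s3, s4 ≥ 0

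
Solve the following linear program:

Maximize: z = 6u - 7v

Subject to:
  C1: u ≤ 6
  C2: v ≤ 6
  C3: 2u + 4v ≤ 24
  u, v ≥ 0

Evaluate the objective at each vertex of the feasible region:
  z(0, 0) = 0
  z(6, 0) = 36  ←
  z(6, 3) = 15
  z(0, 6) = -42
The maximum is at u = 6, v = 0.

u = 6, v = 0, z = 36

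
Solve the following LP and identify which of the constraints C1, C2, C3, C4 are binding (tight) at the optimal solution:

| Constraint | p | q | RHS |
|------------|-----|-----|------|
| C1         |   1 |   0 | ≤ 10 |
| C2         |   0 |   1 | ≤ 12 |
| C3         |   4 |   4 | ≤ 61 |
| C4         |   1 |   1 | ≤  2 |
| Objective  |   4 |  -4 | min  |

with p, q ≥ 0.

At p = 0, q = 2, compute slack b - a·x for each constraint:
  C1: 10 − 0 = 10  (slack)
  C2: 12 − 2 = 10  (slack)
  C3: 61 − 8 = 53  (slack)
  C4: 2 − 2 = 0  (binding)

Optimal: p = 0, q = 2
Binding: C4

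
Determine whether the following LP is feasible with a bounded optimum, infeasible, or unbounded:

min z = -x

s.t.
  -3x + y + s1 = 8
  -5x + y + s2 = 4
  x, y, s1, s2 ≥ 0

Unbounded (objective can decrease without bound)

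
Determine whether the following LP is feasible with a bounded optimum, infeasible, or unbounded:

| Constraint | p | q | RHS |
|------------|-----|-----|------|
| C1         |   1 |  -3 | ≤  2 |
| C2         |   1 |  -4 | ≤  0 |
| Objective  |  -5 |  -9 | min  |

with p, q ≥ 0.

Unbounded (objective can decrease without bound)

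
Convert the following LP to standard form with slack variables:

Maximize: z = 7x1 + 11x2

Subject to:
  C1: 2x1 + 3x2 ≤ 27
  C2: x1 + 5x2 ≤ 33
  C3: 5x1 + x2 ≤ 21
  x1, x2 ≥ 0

max z = 7x1 + 11x2

s.t.
  2x1 + 3x2 + s1 = 27
  x1 + 5x2 + s2 = 33
  5x1 + x2 + s3 = 21
  x1, x2, s1, s2, s3 ≥ 0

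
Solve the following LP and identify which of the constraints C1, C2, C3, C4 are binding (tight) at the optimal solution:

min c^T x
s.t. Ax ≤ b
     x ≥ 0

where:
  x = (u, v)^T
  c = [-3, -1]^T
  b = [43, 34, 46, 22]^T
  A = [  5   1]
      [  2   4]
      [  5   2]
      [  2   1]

At u = 8, v = 3, compute slack b - a·x for each constraint:
  C1: 43 − 43 = 0  (binding)
  C2: 34 − 28 = 6  (slack)
  C3: 46 − 46 = 0  (binding)
  C4: 22 − 19 = 3  (slack)

Optimal: u = 8, v = 3
Binding: C1, C3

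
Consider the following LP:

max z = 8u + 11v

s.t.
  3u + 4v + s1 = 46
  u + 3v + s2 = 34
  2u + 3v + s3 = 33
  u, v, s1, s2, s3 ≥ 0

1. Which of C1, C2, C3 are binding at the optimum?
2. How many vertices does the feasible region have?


1. C1, C3
2. 4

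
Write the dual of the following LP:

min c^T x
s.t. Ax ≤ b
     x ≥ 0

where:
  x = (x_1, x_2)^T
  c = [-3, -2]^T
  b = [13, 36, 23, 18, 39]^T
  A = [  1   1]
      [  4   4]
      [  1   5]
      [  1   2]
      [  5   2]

Primal min cᵀx s.t. Ax ≤ b, x ≥ 0  →  Dual max −bᵀy s.t. Aᵀy ≥ −c, y ≥ 0.

Maximize: z = -13y1 - 36y2 - 23y3 - 18y4 - 39y5

Subject to:
  y1 + 4y2 + y3 + y4 + 5y5 ≥ 3
  y1 + 4y2 + 5y3 + 2y4 + 2y5 ≥ 2
  y1, y2, y3, y4, y5 ≥ 0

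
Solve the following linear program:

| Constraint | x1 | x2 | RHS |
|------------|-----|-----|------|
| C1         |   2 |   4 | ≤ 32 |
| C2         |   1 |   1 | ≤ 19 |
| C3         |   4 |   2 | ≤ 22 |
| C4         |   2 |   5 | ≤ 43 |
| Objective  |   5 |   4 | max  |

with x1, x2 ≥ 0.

Evaluate the objective at each vertex of the feasible region:
  z(0, 0) = 0
  z(5.5, 0) = 27.5
  z(2, 7) = 38  ←
  z(0, 8) = 32
The maximum is at x1 = 2, x2 = 7.

x1 = 2, x2 = 7, z = 38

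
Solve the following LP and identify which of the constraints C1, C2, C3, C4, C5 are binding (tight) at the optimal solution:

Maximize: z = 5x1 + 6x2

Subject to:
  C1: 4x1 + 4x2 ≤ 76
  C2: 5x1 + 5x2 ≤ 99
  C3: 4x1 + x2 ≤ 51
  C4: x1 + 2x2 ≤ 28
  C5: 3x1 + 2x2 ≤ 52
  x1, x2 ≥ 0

At x1 = 10, x2 = 9, compute slack b - a·x for each constraint:
  C1: 76 − 76 = 0  (binding)
  C2: 99 − 95 = 4  (slack)
  C3: 51 − 49 = 2  (slack)
  C4: 28 − 28 = 0  (binding)
  C5: 52 − 48 = 4  (slack)

Optimal: x1 = 10, x2 = 9
Binding: C1, C4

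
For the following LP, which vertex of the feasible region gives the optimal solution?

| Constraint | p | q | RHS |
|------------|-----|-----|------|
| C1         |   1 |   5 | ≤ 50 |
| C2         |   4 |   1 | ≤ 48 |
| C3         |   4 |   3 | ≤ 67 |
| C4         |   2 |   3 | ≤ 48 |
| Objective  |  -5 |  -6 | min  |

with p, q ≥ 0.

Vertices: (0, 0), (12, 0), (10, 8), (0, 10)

Evaluate the objective at each vertex of the feasible region:
  z(0, 0) = 0
  z(12, 0) = -60
  z(10, 8) = -98  ←
  z(0, 10) = -60
The minimum is at p = 10, q = 8.

(10, 8)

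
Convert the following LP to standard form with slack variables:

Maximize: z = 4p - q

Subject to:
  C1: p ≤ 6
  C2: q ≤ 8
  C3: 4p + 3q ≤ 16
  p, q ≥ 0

max z = 4p - q

s.t.
  p + s1 = 6
  q + s2 = 8
  4p + 3q + s3 = 16
  p, q, s1, s2, s3 ≥ 0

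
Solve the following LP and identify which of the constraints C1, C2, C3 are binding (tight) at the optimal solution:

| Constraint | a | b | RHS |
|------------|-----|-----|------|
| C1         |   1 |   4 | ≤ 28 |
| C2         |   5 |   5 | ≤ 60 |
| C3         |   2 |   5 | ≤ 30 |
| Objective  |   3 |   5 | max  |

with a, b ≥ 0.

At a = 10, b = 2, compute slack b - a·x for each constraint:
  C1: 28 − 18 = 10  (slack)
  C2: 60 − 60 = 0  (binding)
  C3: 30 − 30 = 0  (binding)

Optimal: a = 10, b = 2
Binding: C2, C3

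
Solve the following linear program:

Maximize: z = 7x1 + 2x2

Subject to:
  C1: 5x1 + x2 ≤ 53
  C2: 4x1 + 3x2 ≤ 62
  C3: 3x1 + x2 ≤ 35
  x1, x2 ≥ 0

Evaluate the objective at each vertex of the feasible region:
  z(0, 0) = 0
  z(10.6, 0) = 74.2
  z(9, 8) = 79  ←
  z(8.6, 9.2) = 78.6
  z(0, 20.67) = 41.33
The maximum is at x1 = 9, x2 = 8.

x1 = 9, x2 = 8, z = 79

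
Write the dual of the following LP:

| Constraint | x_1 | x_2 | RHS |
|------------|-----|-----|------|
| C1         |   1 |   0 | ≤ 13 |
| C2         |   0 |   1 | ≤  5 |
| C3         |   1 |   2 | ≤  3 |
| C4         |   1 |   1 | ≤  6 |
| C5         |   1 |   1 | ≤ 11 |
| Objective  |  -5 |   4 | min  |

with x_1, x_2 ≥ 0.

Primal min cᵀx s.t. Ax ≤ b, x ≥ 0  →  Dual max −bᵀy s.t. Aᵀy ≥ −c, y ≥ 0.

Maximize: z = -13y1 - 5y2 - 3y3 - 6y4 - 11y5

Subject to:
  y1 + y3 + y4 + y5 ≥ 5
  y2 + 2y3 + y4 + y5 ≥ -4
  y1, y2, y3, y4, y5 ≥ 0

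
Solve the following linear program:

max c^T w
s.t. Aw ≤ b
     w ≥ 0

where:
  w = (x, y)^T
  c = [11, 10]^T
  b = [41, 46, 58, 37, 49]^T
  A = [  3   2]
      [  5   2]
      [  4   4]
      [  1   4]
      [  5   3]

Evaluate the objective at each vertex of the feasible region:
  z(0, 0) = 0
  z(9.2, 0) = 101.2
  z(8, 3) = 118
  z(5, 8) = 135  ←
  z(0, 9.25) = 92.5
The maximum is at x = 5, y = 8.

x = 5, y = 8, z = 135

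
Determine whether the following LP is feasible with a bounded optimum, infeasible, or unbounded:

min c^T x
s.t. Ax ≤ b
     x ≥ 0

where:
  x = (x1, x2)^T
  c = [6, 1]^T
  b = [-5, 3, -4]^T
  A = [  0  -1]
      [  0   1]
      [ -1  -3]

Infeasible (no feasible solution exists)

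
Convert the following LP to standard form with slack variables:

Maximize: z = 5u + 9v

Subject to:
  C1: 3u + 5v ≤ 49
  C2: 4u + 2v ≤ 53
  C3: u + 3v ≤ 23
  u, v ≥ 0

max z = 5u + 9v

s.t.
  3u + 5v + s1 = 49
  4u + 2v + s2 = 53
  u + 3v + s3 = 23
  u, v, s1, s2, s3 ≥ 0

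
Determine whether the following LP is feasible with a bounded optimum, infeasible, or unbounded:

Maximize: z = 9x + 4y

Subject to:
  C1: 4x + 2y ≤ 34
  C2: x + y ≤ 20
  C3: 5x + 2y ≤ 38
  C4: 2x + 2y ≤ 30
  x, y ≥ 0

Feasible with a bounded optimal solution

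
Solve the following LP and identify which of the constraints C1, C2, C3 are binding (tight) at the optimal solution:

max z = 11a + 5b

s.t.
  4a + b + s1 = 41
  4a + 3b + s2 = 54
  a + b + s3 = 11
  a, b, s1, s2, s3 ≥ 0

At a = 10, b = 1, compute slack b - a·x for each constraint:
  C1: 41 − 41 = 0  (binding)
  C2: 54 − 43 = 11  (slack)
  C3: 11 − 11 = 0  (binding)

Optimal: a = 10, b = 1
Binding: C1, C3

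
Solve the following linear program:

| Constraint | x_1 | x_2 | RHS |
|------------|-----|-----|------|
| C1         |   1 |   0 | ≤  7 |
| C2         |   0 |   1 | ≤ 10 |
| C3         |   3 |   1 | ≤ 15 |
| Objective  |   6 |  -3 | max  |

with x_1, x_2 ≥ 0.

Evaluate the objective at each vertex of the feasible region:
  z(0, 0) = 0
  z(5, 0) = 30  ←
  z(1.667, 10) = -20
  z(0, 10) = -30
The maximum is at x_1 = 5, x_2 = 0.

x_1 = 5, x_2 = 0, z = 30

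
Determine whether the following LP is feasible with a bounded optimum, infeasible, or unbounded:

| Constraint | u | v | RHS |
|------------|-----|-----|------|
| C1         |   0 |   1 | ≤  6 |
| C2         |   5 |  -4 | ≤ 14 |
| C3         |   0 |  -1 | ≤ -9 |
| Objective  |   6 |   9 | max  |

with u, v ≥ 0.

Infeasible (no feasible solution exists)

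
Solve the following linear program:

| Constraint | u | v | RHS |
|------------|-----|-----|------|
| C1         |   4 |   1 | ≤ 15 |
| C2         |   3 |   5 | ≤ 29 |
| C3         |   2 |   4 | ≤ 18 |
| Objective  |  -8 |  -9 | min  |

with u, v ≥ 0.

Evaluate the objective at each vertex of the feasible region:
  z(0, 0) = 0
  z(3.75, 0) = -30
  z(3, 3) = -51  ←
  z(0, 4.5) = -40.5
The minimum is at u = 3, v = 3.

u = 3, v = 3, z = -51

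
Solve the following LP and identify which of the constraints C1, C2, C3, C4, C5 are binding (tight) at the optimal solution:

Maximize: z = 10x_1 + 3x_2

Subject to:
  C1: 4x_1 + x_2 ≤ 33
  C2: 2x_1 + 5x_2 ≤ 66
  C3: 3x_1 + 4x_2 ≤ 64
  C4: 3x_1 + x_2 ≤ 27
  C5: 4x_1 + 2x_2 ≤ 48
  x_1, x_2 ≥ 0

At x_1 = 6, x_2 = 9, compute slack b - a·x for each constraint:
  C1: 33 − 33 = 0  (binding)
  C2: 66 − 57 = 9  (slack)
  C3: 64 − 54 = 10  (slack)
  C4: 27 − 27 = 0  (binding)
  C5: 48 − 42 = 6  (slack)

Optimal: x_1 = 6, x_2 = 9
Binding: C1, C4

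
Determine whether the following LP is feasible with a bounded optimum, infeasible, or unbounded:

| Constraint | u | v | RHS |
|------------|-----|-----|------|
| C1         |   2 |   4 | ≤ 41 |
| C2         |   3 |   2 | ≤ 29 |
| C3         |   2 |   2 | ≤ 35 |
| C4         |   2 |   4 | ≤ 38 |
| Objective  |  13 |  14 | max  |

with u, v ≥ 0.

Feasible with a bounded optimal solution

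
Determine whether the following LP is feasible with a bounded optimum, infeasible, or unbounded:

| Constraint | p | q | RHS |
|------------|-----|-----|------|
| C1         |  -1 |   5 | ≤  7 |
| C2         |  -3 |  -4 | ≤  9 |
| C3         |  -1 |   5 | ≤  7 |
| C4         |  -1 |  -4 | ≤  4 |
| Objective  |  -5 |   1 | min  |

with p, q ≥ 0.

Unbounded (objective can decrease without bound)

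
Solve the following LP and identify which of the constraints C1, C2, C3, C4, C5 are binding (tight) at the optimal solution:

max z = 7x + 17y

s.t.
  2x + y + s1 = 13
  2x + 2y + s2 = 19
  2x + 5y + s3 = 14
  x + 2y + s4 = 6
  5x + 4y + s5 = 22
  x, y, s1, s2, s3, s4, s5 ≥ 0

At x = 2, y = 2, compute slack b - a·x for each constraint:
  C1: 13 − 6 = 7  (slack)
  C2: 19 − 8 = 11  (slack)
  C3: 14 − 14 = 0  (binding)
  C4: 6 − 6 = 0  (binding)
  C5: 22 − 18 = 4  (slack)

Optimal: x = 2, y = 2
Binding: C3, C4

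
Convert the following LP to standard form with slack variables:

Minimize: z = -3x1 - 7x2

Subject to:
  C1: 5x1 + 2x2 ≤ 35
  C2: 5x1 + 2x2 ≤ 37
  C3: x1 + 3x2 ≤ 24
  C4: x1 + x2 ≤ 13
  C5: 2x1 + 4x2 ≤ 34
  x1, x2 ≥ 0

min z = -3x1 - 7x2

s.t.
  5x1 + 2x2 + s1 = 35
  5x1 + 2x2 + s2 = 37
  x1 + 3x2 + s3 = 24
  x1 + x2 + s4 = 13
  2x1 + 4x2 + s5 = 34
  x1, x2, s1, s2, s3, s4, s5 ≥ 0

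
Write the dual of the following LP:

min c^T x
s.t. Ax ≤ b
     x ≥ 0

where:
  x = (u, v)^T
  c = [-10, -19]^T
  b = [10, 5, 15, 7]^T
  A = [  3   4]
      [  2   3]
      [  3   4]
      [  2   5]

Primal min cᵀx s.t. Ax ≤ b, x ≥ 0  →  Dual max −bᵀy s.t. Aᵀy ≥ −c, y ≥ 0.

Maximize: z = -10y1 - 5y2 - 15y3 - 7y4

Subject to:
  3y1 + 2y2 + 3y3 + 2y4 ≥ 10
  4y1 + 3y2 + 4y3 + 5y4 ≥ 19
  y1, y2, y3, y4 ≥ 0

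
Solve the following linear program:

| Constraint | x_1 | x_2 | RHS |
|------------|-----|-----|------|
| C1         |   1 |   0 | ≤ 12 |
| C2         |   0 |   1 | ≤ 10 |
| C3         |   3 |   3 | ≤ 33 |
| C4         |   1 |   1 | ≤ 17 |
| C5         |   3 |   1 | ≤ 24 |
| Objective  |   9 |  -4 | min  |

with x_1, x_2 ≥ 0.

Evaluate the objective at each vertex of the feasible region:
  z(0, 0) = 0
  z(8, 0) = 72
  z(6.5, 4.5) = 40.5
  z(1, 10) = -31
  z(0, 10) = -40  ←
The minimum is at x_1 = 0, x_2 = 10.

x_1 = 0, x_2 = 10, z = -40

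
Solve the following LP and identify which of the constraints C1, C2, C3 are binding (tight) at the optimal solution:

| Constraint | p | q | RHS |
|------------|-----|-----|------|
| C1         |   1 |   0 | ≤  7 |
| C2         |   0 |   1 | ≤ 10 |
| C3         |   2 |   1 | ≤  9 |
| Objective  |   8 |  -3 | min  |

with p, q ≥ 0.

At p = 0, q = 9, compute slack b - a·x for each constraint:
  C1: 7 − 0 = 7  (slack)
  C2: 10 − 9 = 1  (slack)
  C3: 9 − 9 = 0  (binding)

Optimal: p = 0, q = 9
Binding: C3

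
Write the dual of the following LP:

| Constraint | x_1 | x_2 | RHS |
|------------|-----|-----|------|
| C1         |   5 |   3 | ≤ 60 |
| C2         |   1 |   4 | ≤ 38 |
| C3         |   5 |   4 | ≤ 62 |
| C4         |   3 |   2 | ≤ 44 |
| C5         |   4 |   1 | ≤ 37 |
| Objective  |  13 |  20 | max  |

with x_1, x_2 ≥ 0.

Primal max cᵀx s.t. Ax ≤ b, x ≥ 0  →  Dual min bᵀy s.t. Aᵀy ≥ c, y ≥ 0.

Minimize: z = 60y1 + 38y2 + 62y3 + 44y4 + 37y5

Subject to:
  5y1 + y2 + 5y3 + 3y4 + 4y5 ≥ 13
  3y1 + 4y2 + 4y3 + 2y4 + y5 ≥ 20
  y1, y2, y3, y4, y5 ≥ 0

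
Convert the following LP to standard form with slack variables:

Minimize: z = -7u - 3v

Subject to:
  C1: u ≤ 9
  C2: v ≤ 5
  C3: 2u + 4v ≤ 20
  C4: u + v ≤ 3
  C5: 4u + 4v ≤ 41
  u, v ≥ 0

min z = -7u - 3v

s.t.
  u + s1 = 9
  v + s2 = 5
  2u + 4v + s3 = 20
  u + v + s4 = 3
  4u + 4v + s5 = 41
  u, v, s1, s2, s3, s4, s5 ≥ 0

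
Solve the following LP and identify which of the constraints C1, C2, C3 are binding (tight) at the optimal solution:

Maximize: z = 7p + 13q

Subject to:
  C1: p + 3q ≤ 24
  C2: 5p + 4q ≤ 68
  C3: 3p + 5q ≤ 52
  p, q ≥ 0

At p = 9, q = 5, compute slack b - a·x for each constraint:
  C1: 24 − 24 = 0  (binding)
  C2: 68 − 65 = 3  (slack)
  C3: 52 − 52 = 0  (binding)

Optimal: p = 9, q = 5
Binding: C1, C3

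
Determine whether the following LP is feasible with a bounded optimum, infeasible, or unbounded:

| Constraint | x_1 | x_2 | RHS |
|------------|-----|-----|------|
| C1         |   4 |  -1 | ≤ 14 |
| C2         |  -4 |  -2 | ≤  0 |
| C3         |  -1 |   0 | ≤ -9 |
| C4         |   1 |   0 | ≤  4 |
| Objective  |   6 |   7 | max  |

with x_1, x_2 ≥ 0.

Infeasible (no feasible solution exists)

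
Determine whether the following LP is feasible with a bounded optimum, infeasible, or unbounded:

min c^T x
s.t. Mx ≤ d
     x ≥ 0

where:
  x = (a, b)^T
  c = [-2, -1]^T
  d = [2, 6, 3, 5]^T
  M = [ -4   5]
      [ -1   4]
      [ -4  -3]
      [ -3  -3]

Unbounded (objective can decrease without bound)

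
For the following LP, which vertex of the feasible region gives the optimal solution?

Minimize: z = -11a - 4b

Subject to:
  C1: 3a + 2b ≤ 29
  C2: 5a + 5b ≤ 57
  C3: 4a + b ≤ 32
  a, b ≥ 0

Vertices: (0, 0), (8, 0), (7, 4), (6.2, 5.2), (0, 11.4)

Evaluate the objective at each vertex of the feasible region:
  z(0, 0) = 0
  z(8, 0) = -88
  z(7, 4) = -93  ←
  z(6.2, 5.2) = -89
  z(0, 11.4) = -45.6
The minimum is at a = 7, b = 4.

(7, 4)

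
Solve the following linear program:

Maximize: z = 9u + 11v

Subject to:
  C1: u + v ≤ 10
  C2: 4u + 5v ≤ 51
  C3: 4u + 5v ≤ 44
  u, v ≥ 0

Evaluate the objective at each vertex of the feasible region:
  z(0, 0) = 0
  z(10, 0) = 90
  z(6, 4) = 98  ←
  z(0, 8.8) = 96.8
The maximum is at u = 6, v = 4.

u = 6, v = 4, z = 98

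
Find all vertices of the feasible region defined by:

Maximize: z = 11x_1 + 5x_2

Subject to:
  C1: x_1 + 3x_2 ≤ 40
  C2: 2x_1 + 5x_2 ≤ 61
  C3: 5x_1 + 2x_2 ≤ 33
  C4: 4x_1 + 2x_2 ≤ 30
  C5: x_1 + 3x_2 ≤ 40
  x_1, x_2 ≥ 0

(0, 0), (6.6, 0), (3, 9), (1.75, 11.5), (0, 12.2)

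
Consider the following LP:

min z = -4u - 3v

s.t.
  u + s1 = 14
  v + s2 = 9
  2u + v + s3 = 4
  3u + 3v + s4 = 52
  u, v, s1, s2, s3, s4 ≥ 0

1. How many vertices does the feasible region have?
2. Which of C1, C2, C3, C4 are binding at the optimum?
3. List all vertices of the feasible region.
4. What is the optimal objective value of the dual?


1. 3
2. C3
3. (0, 0), (2, 0), (0, 4)
4. -12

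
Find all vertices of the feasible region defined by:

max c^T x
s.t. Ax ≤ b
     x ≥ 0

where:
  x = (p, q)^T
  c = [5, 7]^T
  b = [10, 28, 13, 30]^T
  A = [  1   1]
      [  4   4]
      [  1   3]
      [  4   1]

(0, 0), (7, 0), (4, 3), (0, 4.333)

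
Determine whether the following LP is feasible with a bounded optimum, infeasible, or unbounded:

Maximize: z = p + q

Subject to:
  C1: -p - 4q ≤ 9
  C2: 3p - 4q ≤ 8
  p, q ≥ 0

Unbounded (objective can increase without bound)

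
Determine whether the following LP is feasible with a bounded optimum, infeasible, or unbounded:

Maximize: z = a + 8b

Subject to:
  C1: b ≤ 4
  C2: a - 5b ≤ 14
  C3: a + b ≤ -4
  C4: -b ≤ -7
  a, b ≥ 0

Infeasible (no feasible solution exists)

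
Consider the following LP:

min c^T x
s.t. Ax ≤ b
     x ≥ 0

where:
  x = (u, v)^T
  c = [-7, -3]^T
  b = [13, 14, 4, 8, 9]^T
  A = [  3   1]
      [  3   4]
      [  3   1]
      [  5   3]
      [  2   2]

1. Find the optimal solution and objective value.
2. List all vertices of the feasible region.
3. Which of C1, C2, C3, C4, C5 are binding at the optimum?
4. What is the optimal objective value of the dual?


1. u = 1, v = 1, z = -10
2. (0, 0), (1.333, 0), (1, 1), (0, 2.667)
3. C3, C4
4. -10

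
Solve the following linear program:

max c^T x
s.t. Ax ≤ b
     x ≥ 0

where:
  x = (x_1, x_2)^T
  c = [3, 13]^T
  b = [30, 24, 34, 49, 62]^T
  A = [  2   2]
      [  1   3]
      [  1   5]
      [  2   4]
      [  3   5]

Evaluate the objective at each vertex of the feasible region:
  z(0, 0) = 0
  z(15, 0) = 45
  z(10.5, 4.5) = 90
  z(9, 5) = 92  ←
  z(0, 6.8) = 88.4
The maximum is at x_1 = 9, x_2 = 5.

x_1 = 9, x_2 = 5, z = 92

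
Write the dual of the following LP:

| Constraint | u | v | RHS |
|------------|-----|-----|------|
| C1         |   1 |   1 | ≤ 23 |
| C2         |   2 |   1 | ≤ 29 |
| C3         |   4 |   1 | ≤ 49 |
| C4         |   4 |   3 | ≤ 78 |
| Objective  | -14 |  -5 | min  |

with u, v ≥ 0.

Primal min cᵀx s.t. Ax ≤ b, x ≥ 0  →  Dual max −bᵀy s.t. Aᵀy ≥ −c, y ≥ 0.

Maximize: z = -23y1 - 29y2 - 49y3 - 78y4

Subject to:
  y1 + 2y2 + 4y3 + 4y4 ≥ 14
  y1 + y2 + y3 + 3y4 ≥ 5
  y1, y2, y3, y4 ≥ 0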